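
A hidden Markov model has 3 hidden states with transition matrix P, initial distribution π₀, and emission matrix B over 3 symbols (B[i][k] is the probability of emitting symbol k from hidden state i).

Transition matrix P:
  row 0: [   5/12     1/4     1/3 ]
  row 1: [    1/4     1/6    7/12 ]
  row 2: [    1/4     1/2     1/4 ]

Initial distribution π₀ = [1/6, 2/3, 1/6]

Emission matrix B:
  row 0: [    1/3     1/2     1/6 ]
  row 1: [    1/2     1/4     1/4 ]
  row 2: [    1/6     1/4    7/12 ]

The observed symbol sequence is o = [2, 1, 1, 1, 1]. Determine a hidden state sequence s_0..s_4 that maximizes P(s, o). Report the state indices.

path = [1, 0, 0, 0, 0]

t=0: δ = [2.778e-02, 1.667e-01, 9.722e-02]  (obs o_0=2)
t=1: δ = [2.083e-02, 1.215e-02, 2.431e-02]  ψ = [1, 2, 1]  (obs o_1=1)
t=2: δ = [4.340e-03, 3.038e-03, 1.772e-03]  ψ = [0, 2, 1]  (obs o_2=1)
t=3: δ = [9.042e-04, 2.713e-04, 4.431e-04]  ψ = [0, 0, 1]  (obs o_3=1)
t=4: δ = [1.884e-04, 5.651e-05, 7.535e-05]  ψ = [0, 0, 0]  (obs o_4=1)
backtrack: best end state = 0; path = [1, 0, 0, 0, 0]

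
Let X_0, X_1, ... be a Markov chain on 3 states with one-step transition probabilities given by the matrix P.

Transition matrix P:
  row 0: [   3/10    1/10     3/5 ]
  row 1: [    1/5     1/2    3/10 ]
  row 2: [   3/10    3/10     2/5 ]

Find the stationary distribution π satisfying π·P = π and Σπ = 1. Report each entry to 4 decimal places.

Balance equations π_j = Σ_i π_i·P[i][j]:
  π_0 = 3/10·π_0 + 1/5·π_1 + 3/10·π_2
  π_1 = 1/10·π_0 + 1/2·π_1 + 3/10·π_2
  normalize: π_0 + π_1 + π_2 = 1
Solving the linear system gives exactly π = [7/26, 4/13, 11/26].

π = [0.2692, 0.3077, 0.4231]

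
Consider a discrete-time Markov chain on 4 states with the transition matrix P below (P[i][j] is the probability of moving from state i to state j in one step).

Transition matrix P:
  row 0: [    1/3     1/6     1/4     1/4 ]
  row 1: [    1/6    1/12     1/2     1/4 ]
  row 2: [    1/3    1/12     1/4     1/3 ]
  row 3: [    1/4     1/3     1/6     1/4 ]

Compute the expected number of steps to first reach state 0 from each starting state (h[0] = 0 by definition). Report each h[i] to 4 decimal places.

First-step conditioning: h[0] = 0; for i ≠ 0, h[i] = 1 + Σ_k P[i][k]·h[k].
  h[1] = 1 + 1/12·h[1] + 1/2·h[2] + 1/4·h[3]
  h[2] = 1 + 1/12·h[1] + 1/4·h[2] + 1/3·h[3]
  h[3] = 1 + 1/3·h[1] + 1/6·h[2] + 1/4·h[3]
Solving the 3×3 linear system over states ≠ 0 gives exactly h = [0, 2208/539, 1908/539, 2124/539] (h[0] = 0 is the target).

h = [0.0000, 4.0965, 3.5399, 3.9406]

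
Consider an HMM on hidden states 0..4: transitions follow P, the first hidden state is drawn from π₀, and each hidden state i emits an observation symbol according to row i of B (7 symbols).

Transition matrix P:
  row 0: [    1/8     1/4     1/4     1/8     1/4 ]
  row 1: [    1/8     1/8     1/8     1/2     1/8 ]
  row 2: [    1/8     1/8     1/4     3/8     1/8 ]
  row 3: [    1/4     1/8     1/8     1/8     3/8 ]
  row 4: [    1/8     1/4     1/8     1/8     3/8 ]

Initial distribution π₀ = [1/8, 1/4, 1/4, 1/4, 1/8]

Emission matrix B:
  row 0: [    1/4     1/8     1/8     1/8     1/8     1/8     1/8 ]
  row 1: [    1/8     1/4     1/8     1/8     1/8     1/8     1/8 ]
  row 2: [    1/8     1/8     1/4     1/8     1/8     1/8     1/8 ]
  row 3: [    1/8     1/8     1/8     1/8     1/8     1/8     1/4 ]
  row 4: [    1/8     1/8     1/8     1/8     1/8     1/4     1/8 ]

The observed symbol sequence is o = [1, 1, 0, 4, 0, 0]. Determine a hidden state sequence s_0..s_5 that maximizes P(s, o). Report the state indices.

t=0: δ = [1.562e-02, 6.250e-02, 3.125e-02, 3.125e-02, 1.562e-02]  (obs o_0=1)
t=1: δ = [9.766e-04, 1.953e-03, 9.766e-04, 3.906e-03, 1.465e-03]  ψ = [1, 1, 1, 1, 3]  (obs o_1=1)
t=2: δ = [2.441e-04, 6.104e-05, 6.104e-05, 1.221e-04, 1.831e-04]  ψ = [3, 3, 3, 1, 3]  (obs o_2=0)
t=3: δ = [3.815e-06, 7.629e-06, 7.629e-06, 3.815e-06, 8.583e-06]  ψ = [0, 0, 0, 0, 4]  (obs o_3=4)
t=4: δ = [2.682e-07, 2.682e-07, 2.384e-07, 4.768e-07, 4.023e-07]  ψ = [4, 4, 2, 1, 4]  (obs o_4=0)
t=5: δ = [2.980e-08, 1.257e-08, 8.382e-09, 1.676e-08, 2.235e-08]  ψ = [3, 4, 0, 1, 3]  (obs o_5=0)
backtrack: best end state = 0; path = [1, 3, 0, 1, 3, 0]

path = [1, 3, 0, 1, 3, 0]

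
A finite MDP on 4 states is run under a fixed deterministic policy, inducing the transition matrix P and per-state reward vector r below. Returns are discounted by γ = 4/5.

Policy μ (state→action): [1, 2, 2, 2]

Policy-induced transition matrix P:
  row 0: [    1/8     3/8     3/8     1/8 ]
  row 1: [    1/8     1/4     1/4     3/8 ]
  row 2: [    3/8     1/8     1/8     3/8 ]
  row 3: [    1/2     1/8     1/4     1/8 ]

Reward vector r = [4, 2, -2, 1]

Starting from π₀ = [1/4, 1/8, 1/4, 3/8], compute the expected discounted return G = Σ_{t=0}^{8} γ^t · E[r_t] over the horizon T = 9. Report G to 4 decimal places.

t=0: π = [0.2500, 0.1250, 0.2500, 0.3750], E[r] = 1.1250, γ^t·E[r] = 1.125000, running G = 1.125000
t=1: π = [0.3281, 0.2031, 0.2500, 0.2188], E[r] = 1.4375, γ^t·E[r] = 1.150000, running G = 2.275000
t=2: π = [0.2695, 0.2324, 0.2598, 0.2383], E[r] = 1.2617, γ^t·E[r] = 0.807500, running G = 3.082500
t=3: π = [0.2793, 0.2214, 0.2512, 0.2480], E[r] = 1.3057, γ^t·E[r] = 0.668500, running G = 3.751000
t=4: π = [0.2808, 0.2225, 0.2535, 0.2432], E[r] = 1.3044, γ^t·E[r] = 0.534300, running G = 4.285300
t=5: π = [0.2796, 0.2230, 0.2534, 0.2440], E[r] = 1.3015, γ^t·E[r] = 0.426465, running G = 4.711765
t=6: π = [0.2799, 0.2228, 0.2533, 0.2441], E[r] = 1.3025, γ^t·E[r] = 0.341450, running G = 5.053215
t=7: π = [0.2799, 0.2228, 0.2533, 0.2440], E[r] = 1.3024, γ^t·E[r] = 0.273136, running G = 5.326350
t=8: π = [0.2798, 0.2228, 0.2533, 0.2440], E[r] = 1.3024, γ^t·E[r] = 0.218501, running G = 5.544851

G = 5.5449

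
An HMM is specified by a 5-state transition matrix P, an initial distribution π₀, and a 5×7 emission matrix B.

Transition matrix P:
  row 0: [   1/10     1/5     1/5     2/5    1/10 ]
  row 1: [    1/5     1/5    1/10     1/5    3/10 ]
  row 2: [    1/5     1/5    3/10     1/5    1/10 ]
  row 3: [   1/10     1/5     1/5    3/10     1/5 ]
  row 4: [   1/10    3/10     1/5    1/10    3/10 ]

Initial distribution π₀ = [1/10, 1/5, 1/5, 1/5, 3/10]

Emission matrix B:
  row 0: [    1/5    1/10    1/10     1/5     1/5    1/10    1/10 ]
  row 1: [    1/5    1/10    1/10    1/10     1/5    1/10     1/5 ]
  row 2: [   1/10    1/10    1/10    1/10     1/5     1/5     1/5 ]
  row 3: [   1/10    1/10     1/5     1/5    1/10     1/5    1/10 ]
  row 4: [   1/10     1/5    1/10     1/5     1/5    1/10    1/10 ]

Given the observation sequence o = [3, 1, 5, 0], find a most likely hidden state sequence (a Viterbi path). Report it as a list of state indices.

path = [4, 4, 4, 1]

t=0: δ = [2.000e-02, 2.000e-02, 2.000e-02, 4.000e-02, 6.000e-02]  (obs o_0=3)
t=1: δ = [6.000e-04, 1.800e-03, 1.200e-03, 1.200e-03, 3.600e-03]  ψ = [4, 4, 4, 3, 4]  (obs o_1=1)
t=2: δ = [3.600e-05, 1.080e-04, 1.440e-04, 7.200e-05, 1.080e-04]  ψ = [1, 4, 4, 1, 4]  (obs o_2=5)
t=3: δ = [5.760e-06, 6.480e-06, 4.320e-06, 2.880e-06, 3.240e-06]  ψ = [2, 4, 2, 2, 1]  (obs o_3=0)
backtrack: best end state = 1; path = [4, 4, 4, 1]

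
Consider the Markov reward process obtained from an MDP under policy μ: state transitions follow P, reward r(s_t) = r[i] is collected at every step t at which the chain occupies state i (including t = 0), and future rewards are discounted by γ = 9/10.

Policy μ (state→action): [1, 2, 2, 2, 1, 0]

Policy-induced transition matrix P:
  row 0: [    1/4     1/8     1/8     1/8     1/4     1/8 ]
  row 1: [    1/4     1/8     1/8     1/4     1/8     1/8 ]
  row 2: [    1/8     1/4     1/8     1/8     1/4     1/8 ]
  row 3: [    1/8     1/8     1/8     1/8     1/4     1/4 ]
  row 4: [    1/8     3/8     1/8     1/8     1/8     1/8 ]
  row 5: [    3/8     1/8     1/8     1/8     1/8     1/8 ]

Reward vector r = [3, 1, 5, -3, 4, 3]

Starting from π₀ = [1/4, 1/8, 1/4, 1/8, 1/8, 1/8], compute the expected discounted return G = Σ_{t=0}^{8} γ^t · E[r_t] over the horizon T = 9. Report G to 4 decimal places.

G = 13.8007

t=0: π = [0.2500, 0.1250, 0.2500, 0.1250, 0.1250, 0.1250], E[r] = 2.6250, γ^t·E[r] = 2.625000, running G = 2.625000
t=1: π = [0.2031, 0.1875, 0.1250, 0.1406, 0.2031, 0.1406], E[r] = 2.2344, γ^t·E[r] = 2.010938, running G = 4.635938
t=2: π = [0.2090, 0.1914, 0.1250, 0.1484, 0.1836, 0.1426], E[r] = 2.1602, γ^t·E[r] = 1.749727, running G = 6.385664
t=3: π = [0.2107, 0.1865, 0.1250, 0.1489, 0.1853, 0.1436], E[r] = 2.1687, γ^t·E[r] = 1.580983, running G = 7.966647
t=4: π = [0.2105, 0.1870, 0.1250, 0.1483, 0.1856, 0.1436], E[r] = 2.1718, γ^t·E[r] = 1.424907, running G = 9.391554
t=5: π = [0.2106, 0.1870, 0.1250, 0.1484, 0.1855, 0.1435], E[r] = 2.1712, γ^t·E[r] = 1.282090, running G = 10.673644
t=6: π = [0.2106, 0.1870, 0.1250, 0.1484, 0.1855, 0.1435], E[r] = 2.1712, γ^t·E[r] = 1.153886, running G = 11.827530
t=7: π = [0.2106, 0.1870, 0.1250, 0.1484, 0.1855, 0.1435], E[r] = 2.1713, γ^t·E[r] = 1.038503, running G = 12.866033
t=8: π = [0.2106, 0.1870, 0.1250, 0.1484, 0.1855, 0.1435], E[r] = 2.1712, γ^t·E[r] = 0.934651, running G = 13.800684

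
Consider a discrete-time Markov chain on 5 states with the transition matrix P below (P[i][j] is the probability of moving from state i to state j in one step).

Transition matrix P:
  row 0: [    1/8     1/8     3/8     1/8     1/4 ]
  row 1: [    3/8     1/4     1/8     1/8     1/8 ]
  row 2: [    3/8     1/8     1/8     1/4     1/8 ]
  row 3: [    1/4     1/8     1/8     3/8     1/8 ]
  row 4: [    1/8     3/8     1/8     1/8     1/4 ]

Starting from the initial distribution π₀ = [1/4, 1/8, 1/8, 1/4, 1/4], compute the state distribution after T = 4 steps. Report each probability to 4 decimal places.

t=0: π = [0.2500, 0.1250, 0.1250, 0.2500, 0.2500]
t=1: π = [0.2188, 0.2031, 0.1875, 0.2031, 0.1875]
t=2: π = [0.2480, 0.1973, 0.1797, 0.1992, 0.1758]
t=3: π = [0.2441, 0.1936, 0.1870, 0.1973, 0.1780]
t=4: π = [0.2448, 0.1937, 0.1860, 0.1977, 0.1778]

π = [0.2448, 0.1937, 0.1860, 0.1977, 0.1778]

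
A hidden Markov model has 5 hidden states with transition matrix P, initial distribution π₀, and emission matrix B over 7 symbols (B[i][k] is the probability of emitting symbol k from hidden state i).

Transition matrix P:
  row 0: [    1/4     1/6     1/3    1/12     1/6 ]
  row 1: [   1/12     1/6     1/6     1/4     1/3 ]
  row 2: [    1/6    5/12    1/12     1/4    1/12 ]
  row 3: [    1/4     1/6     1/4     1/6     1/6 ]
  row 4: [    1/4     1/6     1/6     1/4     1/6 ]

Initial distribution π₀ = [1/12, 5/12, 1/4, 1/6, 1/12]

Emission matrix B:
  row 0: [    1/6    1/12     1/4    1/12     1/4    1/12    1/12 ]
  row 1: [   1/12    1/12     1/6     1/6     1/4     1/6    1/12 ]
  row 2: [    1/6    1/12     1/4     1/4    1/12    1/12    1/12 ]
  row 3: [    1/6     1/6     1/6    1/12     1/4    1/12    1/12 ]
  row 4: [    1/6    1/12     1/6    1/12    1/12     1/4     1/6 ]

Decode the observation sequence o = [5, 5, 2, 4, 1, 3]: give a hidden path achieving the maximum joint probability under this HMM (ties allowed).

path = [1, 4, 2, 1, 3, 2]

t=0: δ = [6.944e-03, 6.944e-02, 2.083e-02, 1.389e-02, 2.083e-02]  (obs o_0=5)
t=1: δ = [4.823e-04, 1.929e-03, 9.645e-04, 1.447e-03, 5.787e-03]  ψ = [1, 1, 1, 1, 1]  (obs o_1=5)
t=2: δ = [3.617e-04, 1.608e-04, 2.411e-04, 2.411e-04, 1.608e-04]  ψ = [4, 4, 4, 4, 4]  (obs o_2=2)
t=3: δ = [2.261e-05, 2.512e-05, 1.005e-05, 1.507e-05, 5.023e-06]  ψ = [0, 2, 0, 2, 0]  (obs o_3=4)
t=4: δ = [4.710e-07, 3.489e-07, 6.279e-07, 1.047e-06, 6.977e-07]  ψ = [0, 1, 0, 1, 1]  (obs o_4=1)
t=5: δ = [2.180e-08, 4.361e-08, 6.541e-08, 1.454e-08, 1.454e-08]  ψ = [3, 2, 3, 3, 3]  (obs o_5=3)
backtrack: best end state = 2; path = [1, 4, 2, 1, 3, 2]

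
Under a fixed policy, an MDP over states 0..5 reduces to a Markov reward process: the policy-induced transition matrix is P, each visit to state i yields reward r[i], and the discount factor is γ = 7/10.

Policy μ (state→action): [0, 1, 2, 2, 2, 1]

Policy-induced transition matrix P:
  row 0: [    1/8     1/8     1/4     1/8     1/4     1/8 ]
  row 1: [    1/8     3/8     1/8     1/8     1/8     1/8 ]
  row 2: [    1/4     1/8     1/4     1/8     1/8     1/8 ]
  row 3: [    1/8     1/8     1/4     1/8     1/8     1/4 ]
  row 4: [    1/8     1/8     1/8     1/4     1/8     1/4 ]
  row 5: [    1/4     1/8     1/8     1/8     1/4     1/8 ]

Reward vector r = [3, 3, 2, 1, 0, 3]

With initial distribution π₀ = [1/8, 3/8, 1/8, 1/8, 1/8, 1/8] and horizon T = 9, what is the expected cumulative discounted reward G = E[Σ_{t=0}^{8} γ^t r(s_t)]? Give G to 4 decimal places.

t=0: π = [0.1250, 0.3750, 0.1250, 0.1250, 0.1250, 0.1250], E[r] = 2.2500, γ^t·E[r] = 2.250000, running G = 2.250000
t=1: π = [0.1563, 0.2188, 0.1719, 0.1406, 0.1563, 0.1563], E[r] = 2.0781, γ^t·E[r] = 1.454688, running G = 3.704688
t=2: π = [0.1660, 0.1797, 0.1836, 0.1445, 0.1641, 0.1621], E[r] = 2.0352, γ^t·E[r] = 0.997227, running G = 4.701914
t=3: π = [0.1682, 0.1699, 0.1868, 0.1455, 0.1660, 0.1636], E[r] = 2.0242, γ^t·E[r] = 0.694290, running G = 5.396204
t=4: π = [0.1688, 0.1675, 0.1876, 0.1458, 0.1665, 0.1639], E[r] = 2.0215, γ^t·E[r] = 0.485366, running G = 5.881570
t=5: π = [0.1689, 0.1669, 0.1878, 0.1458, 0.1666, 0.1640], E[r] = 2.0208, γ^t·E[r] = 0.339643, running G = 6.221213
t=6: π = [0.1690, 0.1667, 0.1878, 0.1458, 0.1666, 0.1641], E[r] = 2.0207, γ^t·E[r] = 0.237731, running G = 6.458944
t=7: π = [0.1690, 0.1667, 0.1878, 0.1458, 0.1666, 0.1641], E[r] = 2.0206, γ^t·E[r] = 0.166408, running G = 6.625352
t=8: π = [0.1690, 0.1667, 0.1878, 0.1458, 0.1666, 0.1641], E[r] = 2.0206, γ^t·E[r] = 0.116485, running G = 6.741837

G = 6.7418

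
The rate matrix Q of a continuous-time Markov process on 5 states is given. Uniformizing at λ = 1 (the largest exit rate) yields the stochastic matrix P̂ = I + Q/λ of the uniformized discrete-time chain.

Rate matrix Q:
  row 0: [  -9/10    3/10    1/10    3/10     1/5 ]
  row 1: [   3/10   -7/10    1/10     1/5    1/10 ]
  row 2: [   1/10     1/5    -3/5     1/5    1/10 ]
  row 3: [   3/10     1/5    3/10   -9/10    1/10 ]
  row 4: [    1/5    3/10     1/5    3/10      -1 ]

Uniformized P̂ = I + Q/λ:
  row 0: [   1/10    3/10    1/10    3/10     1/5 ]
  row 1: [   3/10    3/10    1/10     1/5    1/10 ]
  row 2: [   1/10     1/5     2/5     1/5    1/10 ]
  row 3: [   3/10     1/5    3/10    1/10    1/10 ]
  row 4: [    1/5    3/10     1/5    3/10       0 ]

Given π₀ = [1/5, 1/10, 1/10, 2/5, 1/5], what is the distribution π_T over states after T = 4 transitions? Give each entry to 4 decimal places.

t=0: π = [0.2000, 0.1000, 0.1000, 0.4000, 0.2000]
t=1: π = [0.2200, 0.2500, 0.2300, 0.2000, 0.1000]
t=2: π = [0.2000, 0.2570, 0.2190, 0.2120, 0.1120]
t=3: π = [0.2050, 0.2569, 0.2193, 0.2100, 0.1088]
t=4: π = [0.2043, 0.2571, 0.2187, 0.2104, 0.1096]

π = [0.2043, 0.2571, 0.2187, 0.2104, 0.1096]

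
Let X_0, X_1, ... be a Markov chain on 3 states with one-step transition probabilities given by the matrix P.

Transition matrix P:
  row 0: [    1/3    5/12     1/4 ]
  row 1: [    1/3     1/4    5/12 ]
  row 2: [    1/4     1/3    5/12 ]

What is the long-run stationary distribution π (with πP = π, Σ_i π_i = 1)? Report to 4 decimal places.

Balance equations π_j = Σ_i π_i·P[i][j]:
  π_0 = 1/3·π_0 + 1/3·π_1 + 1/4·π_2
  π_1 = 5/12·π_0 + 1/4·π_1 + 1/3·π_2
  normalize: π_0 + π_1 + π_2 = 1
Solving the linear system gives exactly π = [43/142, 47/142, 26/71].

π = [0.3028, 0.3310, 0.3662]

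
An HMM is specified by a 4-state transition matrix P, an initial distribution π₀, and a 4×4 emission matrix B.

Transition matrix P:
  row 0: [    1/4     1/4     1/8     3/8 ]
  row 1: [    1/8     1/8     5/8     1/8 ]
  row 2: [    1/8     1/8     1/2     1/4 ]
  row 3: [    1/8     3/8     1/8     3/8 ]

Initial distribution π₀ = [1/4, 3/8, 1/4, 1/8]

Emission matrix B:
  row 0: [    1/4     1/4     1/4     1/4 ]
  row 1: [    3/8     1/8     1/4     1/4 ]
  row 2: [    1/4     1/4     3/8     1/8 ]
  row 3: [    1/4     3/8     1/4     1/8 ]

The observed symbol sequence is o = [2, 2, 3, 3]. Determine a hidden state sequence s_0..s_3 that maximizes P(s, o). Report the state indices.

t=0: δ = [6.250e-02, 9.375e-02, 9.375e-02, 3.125e-02]  (obs o_0=2)
t=1: δ = [3.906e-03, 3.906e-03, 2.197e-02, 5.859e-03]  ψ = [0, 0, 1, 0]  (obs o_1=2)
t=2: δ = [6.866e-04, 6.866e-04, 1.373e-03, 6.866e-04]  ψ = [2, 2, 2, 2]  (obs o_2=3)
t=3: δ = [4.292e-05, 6.437e-05, 8.583e-05, 4.292e-05]  ψ = [0, 3, 2, 2]  (obs o_3=3)
backtrack: best end state = 2; path = [1, 2, 2, 2]

path = [1, 2, 2, 2]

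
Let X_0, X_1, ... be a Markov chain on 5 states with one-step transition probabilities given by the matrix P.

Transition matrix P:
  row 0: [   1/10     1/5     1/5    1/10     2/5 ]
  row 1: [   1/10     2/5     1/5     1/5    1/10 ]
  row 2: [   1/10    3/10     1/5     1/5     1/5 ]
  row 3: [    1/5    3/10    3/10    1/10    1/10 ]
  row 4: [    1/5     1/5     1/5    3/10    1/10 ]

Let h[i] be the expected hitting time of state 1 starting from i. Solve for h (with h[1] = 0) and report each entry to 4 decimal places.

h = [4.1917, 0.0000, 3.7419, 3.7481, 4.1235]

First-step conditioning: h[1] = 0; for i ≠ 1, h[i] = 1 + Σ_k P[i][k]·h[k].
  h[0] = 1 + 1/10·h[0] + 1/5·h[2] + 1/10·h[3] + 2/5·h[4]
  h[2] = 1 + 1/10·h[0] + 1/5·h[2] + 1/5·h[3] + 1/5·h[4]
  h[3] = 1 + 1/5·h[0] + 3/10·h[2] + 1/10·h[3] + 1/10·h[4]
  h[4] = 1 + 1/5·h[0] + 1/5·h[2] + 3/10·h[3] + 1/10·h[4]
Solving the 4×4 linear system over states ≠ 1 gives exactly h = [13510/3223, 0, 12060/3223, 12080/3223, 13290/3223] (h[1] = 0 is the target).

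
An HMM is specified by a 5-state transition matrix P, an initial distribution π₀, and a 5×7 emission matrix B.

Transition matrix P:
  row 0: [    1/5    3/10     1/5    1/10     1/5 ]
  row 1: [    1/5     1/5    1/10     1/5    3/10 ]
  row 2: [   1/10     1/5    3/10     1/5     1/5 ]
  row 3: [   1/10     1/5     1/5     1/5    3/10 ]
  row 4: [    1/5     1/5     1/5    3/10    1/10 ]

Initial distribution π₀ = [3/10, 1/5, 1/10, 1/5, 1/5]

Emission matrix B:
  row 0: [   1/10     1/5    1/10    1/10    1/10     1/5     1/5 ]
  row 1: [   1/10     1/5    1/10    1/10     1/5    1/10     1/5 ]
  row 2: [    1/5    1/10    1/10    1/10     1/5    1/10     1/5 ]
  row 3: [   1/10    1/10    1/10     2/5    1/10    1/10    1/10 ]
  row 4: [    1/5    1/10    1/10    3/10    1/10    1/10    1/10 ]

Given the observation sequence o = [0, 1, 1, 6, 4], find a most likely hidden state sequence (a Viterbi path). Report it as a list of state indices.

t=0: δ = [3.000e-02, 2.000e-02, 2.000e-02, 2.000e-02, 4.000e-02]  (obs o_0=0)
t=1: δ = [1.600e-03, 1.800e-03, 8.000e-04, 1.200e-03, 6.000e-04]  ψ = [4, 0, 4, 4, 0]  (obs o_1=1)
t=2: δ = [7.200e-05, 9.600e-05, 3.200e-05, 3.600e-05, 5.400e-05]  ψ = [1, 0, 0, 1, 1]  (obs o_2=1)
t=3: δ = [3.840e-06, 4.320e-06, 2.880e-06, 1.920e-06, 2.880e-06]  ψ = [1, 0, 0, 1, 1]  (obs o_3=6)
t=4: δ = [8.640e-08, 2.304e-07, 1.728e-07, 8.640e-08, 1.296e-07]  ψ = [1, 0, 2, 1, 1]  (obs o_4=4)
backtrack: best end state = 1; path = [4, 0, 1, 0, 1]

path = [4, 0, 1, 0, 1]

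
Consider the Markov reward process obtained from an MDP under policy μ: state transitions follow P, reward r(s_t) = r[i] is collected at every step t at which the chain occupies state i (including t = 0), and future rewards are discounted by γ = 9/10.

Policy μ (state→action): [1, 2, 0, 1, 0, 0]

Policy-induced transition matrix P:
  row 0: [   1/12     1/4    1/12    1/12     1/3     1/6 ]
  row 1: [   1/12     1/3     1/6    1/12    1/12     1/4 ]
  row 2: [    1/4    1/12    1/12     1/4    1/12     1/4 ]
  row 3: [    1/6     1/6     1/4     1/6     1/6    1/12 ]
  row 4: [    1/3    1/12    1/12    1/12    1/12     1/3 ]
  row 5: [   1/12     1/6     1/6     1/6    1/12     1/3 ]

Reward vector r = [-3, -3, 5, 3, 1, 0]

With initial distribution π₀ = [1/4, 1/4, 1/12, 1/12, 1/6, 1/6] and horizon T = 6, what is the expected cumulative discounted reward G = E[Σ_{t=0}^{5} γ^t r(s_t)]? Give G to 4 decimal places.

G = 0.0819

t=0: π = [0.2500, 0.2500, 0.0833, 0.0833, 0.1667, 0.1667], E[r] = -0.6667, γ^t·E[r] = -0.666667, running G = -0.666667
t=1: π = [0.1458, 0.2083, 0.1319, 0.1181, 0.1528, 0.2431], E[r] = 0.1042, γ^t·E[r] = 0.093750, running G = -0.572917
t=2: π = [0.1534, 0.1898, 0.1406, 0.1354, 0.1296, 0.2512], E[r] = 0.2095, γ^t·E[r] = 0.169688, running G = -0.403229
t=3: π = [0.1505, 0.1886, 0.1427, 0.1390, 0.1330, 0.2464], E[r] = 0.2461, γ^t·E[r] = 0.179402, running G = -0.223827
t=4: π = [0.1519, 0.1877, 0.1427, 0.1392, 0.1325, 0.2459], E[r] = 0.2451, γ^t·E[r] = 0.160829, running G = -0.062998
t=5: π = [0.1519, 0.1877, 0.1427, 0.1392, 0.1329, 0.2457], E[r] = 0.2453, γ^t·E[r] = 0.144872, running G = 0.081874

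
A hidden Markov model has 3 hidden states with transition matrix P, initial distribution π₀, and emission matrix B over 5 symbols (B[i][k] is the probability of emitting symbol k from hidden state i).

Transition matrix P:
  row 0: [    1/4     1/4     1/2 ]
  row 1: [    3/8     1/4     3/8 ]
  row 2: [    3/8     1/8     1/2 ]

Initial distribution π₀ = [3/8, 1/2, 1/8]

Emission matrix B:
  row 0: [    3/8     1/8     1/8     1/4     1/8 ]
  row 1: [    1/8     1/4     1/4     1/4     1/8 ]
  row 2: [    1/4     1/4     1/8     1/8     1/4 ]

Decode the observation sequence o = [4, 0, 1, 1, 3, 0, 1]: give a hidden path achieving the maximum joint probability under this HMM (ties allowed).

t=0: δ = [4.688e-02, 6.250e-02, 3.125e-02]  (obs o_0=4)
t=1: δ = [8.789e-03, 1.953e-03, 5.859e-03]  ψ = [1, 1, 0]  (obs o_1=0)
t=2: δ = [2.747e-04, 5.493e-04, 1.099e-03]  ψ = [0, 0, 0]  (obs o_2=1)
t=3: δ = [5.150e-05, 3.433e-05, 1.373e-04]  ψ = [2, 1, 2]  (obs o_3=1)
t=4: δ = [1.287e-05, 4.292e-06, 8.583e-06]  ψ = [2, 2, 2]  (obs o_4=3)
t=5: δ = [1.207e-06, 4.023e-07, 1.609e-06]  ψ = [0, 0, 0]  (obs o_5=0)
t=6: δ = [7.544e-08, 7.544e-08, 2.012e-07]  ψ = [2, 0, 2]  (obs o_6=1)
backtrack: best end state = 2; path = [1, 0, 2, 2, 0, 2, 2]

path = [1, 0, 2, 2, 0, 2, 2]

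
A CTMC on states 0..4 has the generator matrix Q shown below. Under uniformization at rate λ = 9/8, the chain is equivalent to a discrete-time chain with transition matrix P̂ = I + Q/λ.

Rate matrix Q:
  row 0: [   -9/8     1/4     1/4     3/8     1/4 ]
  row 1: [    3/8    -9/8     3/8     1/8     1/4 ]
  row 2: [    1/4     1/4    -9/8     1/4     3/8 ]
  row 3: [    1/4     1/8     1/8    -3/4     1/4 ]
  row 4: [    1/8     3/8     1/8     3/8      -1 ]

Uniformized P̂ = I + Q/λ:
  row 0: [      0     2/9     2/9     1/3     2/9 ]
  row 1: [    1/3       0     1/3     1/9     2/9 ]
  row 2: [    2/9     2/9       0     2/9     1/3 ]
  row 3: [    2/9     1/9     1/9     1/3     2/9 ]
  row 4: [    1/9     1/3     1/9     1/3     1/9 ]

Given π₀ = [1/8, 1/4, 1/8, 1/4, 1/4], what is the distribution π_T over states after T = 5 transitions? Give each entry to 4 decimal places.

t=0: π = [0.1250, 0.2500, 0.1250, 0.2500, 0.2500]
t=1: π = [0.1944, 0.1667, 0.1667, 0.2639, 0.2083]
t=2: π = [0.1744, 0.1790, 0.1512, 0.2778, 0.2176]
t=3: π = [0.1792, 0.1758, 0.1535, 0.2767, 0.2148]
t=4: π = [0.1781, 0.1763, 0.1530, 0.2772, 0.2154]
t=5: π = [0.1783, 0.1762, 0.1531, 0.2772, 0.2153]

π = [0.1783, 0.1762, 0.1531, 0.2772, 0.2153]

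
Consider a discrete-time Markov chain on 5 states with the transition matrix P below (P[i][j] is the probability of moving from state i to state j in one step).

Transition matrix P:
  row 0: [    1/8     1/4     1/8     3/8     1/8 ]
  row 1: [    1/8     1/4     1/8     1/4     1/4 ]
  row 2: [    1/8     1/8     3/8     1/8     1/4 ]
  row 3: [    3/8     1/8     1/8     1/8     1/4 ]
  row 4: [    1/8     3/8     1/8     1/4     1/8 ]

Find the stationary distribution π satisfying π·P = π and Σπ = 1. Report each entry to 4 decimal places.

π = [0.1810, 0.2265, 0.1667, 0.2238, 0.2021]

Balance equations π_j = Σ_i π_i·P[i][j]:
  π_0 = 1/8·π_0 + 1/8·π_1 + 1/8·π_2 + 3/8·π_3 + 1/8·π_4
  π_1 = 1/4·π_0 + 1/4·π_1 + 1/8·π_2 + 1/8·π_3 + 3/8·π_4
  π_2 = 1/8·π_0 + 1/8·π_1 + 3/8·π_2 + 1/8·π_3 + 1/8·π_4
  π_3 = 3/8·π_0 + 1/4·π_1 + 1/8·π_2 + 1/8·π_3 + 1/4·π_4
  normalize: π_0 + π_1 + π_2 + π_3 + π_4 = 1
Solving the linear system gives exactly π = [19/105, 214/945, 1/6, 47/210, 191/945].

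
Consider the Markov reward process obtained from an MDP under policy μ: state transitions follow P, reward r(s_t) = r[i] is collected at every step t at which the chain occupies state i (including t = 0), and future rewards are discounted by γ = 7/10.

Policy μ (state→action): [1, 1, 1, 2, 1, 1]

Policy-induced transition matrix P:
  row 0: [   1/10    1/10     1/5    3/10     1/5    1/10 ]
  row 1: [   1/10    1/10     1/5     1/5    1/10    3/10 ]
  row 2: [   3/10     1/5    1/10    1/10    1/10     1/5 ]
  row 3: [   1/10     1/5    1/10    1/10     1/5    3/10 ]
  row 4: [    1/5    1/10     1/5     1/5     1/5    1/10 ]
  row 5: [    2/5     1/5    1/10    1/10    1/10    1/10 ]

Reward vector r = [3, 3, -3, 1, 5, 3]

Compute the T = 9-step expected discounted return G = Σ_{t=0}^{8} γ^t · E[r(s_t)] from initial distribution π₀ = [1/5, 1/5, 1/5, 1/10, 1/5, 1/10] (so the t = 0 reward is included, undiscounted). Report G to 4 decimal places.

G = 6.4869

t=0: π = [0.2000, 0.2000, 0.2000, 0.1000, 0.2000, 0.1000], E[r] = 2.0000, γ^t·E[r] = 2.000000, running G = 2.000000
t=1: π = [0.1900, 0.1400, 0.1600, 0.1800, 0.1500, 0.1800], E[r] = 1.9800, γ^t·E[r] = 1.386000, running G = 3.386000
t=2: π = [0.2010, 0.1520, 0.1480, 0.1670, 0.1520, 0.1800], E[r] = 2.0820, γ^t·E[r] = 1.020180, running G = 4.406180
t=3: π = [0.1988, 0.1495, 0.1505, 0.1706, 0.1520, 0.1786], E[r] = 2.0598, γ^t·E[r] = 0.706511, running G = 5.112691
t=4: π = [0.1989, 0.1500, 0.1500, 0.1699, 0.1521, 0.1791], E[r] = 2.0643, γ^t·E[r] = 0.495634, running G = 5.608325
t=5: π = [0.1989, 0.1499, 0.1501, 0.1700, 0.1521, 0.1790], E[r] = 2.0636, γ^t·E[r] = 0.346832, running G = 5.955157
t=6: π = [0.1989, 0.1499, 0.1501, 0.1700, 0.1521, 0.1790], E[r] = 2.0637, γ^t·E[r] = 0.242788, running G = 6.197946
t=7: π = [0.1989, 0.1499, 0.1501, 0.1700, 0.1521, 0.1790], E[r] = 2.0637, γ^t·E[r] = 0.169952, running G = 6.367898
t=8: π = [0.1989, 0.1499, 0.1501, 0.1700, 0.1521, 0.1790], E[r] = 2.0637, γ^t·E[r] = 0.118967, running G = 6.486865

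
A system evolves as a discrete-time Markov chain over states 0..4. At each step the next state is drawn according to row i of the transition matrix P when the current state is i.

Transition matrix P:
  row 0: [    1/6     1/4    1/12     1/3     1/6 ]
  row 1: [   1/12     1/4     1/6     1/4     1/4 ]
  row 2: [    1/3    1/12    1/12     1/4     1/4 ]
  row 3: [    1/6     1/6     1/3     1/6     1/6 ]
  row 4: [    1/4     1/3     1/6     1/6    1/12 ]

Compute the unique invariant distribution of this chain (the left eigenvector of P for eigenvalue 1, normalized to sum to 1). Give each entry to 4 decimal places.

π = [0.1930, 0.2169, 0.1746, 0.2315, 0.1840]

Balance equations π_j = Σ_i π_i·P[i][j]:
  π_0 = 1/6·π_0 + 1/12·π_1 + 1/3·π_2 + 1/6·π_3 + 1/4·π_4
  π_1 = 1/4·π_0 + 1/4·π_1 + 1/12·π_2 + 1/6·π_3 + 1/3·π_4
  π_2 = 1/12·π_0 + 1/6·π_1 + 1/12·π_2 + 1/3·π_3 + 1/6·π_4
  π_3 = 1/3·π_0 + 1/4·π_1 + 1/4·π_2 + 1/6·π_3 + 1/6·π_4
  normalize: π_0 + π_1 + π_2 + π_3 + π_4 = 1
Solving the linear system gives exactly π = [5116/26505, 1150/5301, 4628/26505, 409/1767, 4876/26505].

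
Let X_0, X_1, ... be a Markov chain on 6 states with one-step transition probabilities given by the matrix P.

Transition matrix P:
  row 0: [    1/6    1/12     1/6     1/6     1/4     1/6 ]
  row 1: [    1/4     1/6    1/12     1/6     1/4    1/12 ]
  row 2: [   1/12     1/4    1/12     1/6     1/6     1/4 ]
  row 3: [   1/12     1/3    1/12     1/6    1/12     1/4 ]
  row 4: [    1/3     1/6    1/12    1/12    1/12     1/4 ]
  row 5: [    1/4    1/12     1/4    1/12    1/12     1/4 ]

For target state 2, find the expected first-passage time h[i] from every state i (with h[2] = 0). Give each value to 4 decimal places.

h = [6.8574, 7.5498, 0.0000, 7.4651, 7.2991, 6.0985]

First-step conditioning: h[2] = 0; for i ≠ 2, h[i] = 1 + Σ_k P[i][k]·h[k].
  h[0] = 1 + 1/6·h[0] + 1/12·h[1] + 1/6·h[3] + 1/4·h[4] + 1/6·h[5]
  h[1] = 1 + 1/4·h[0] + 1/6·h[1] + 1/6·h[3] + 1/4·h[4] + 1/12·h[5]
  h[3] = 1 + 1/12·h[0] + 1/3·h[1] + 1/6·h[3] + 1/12·h[4] + 1/4·h[5]
  h[4] = 1 + 1/3·h[0] + 1/6·h[1] + 1/12·h[3] + 1/12·h[4] + 1/4·h[5]
  h[5] = 1 + 1/4·h[0] + 1/12·h[1] + 1/12·h[3] + 1/12·h[4] + 1/4·h[5]
Solving the 5×5 linear system over states ≠ 2 gives exactly h = [122412/17851, 134772/17851, 0, 133260/17851, 130296/17851, 108864/17851] (h[2] = 0 is the target).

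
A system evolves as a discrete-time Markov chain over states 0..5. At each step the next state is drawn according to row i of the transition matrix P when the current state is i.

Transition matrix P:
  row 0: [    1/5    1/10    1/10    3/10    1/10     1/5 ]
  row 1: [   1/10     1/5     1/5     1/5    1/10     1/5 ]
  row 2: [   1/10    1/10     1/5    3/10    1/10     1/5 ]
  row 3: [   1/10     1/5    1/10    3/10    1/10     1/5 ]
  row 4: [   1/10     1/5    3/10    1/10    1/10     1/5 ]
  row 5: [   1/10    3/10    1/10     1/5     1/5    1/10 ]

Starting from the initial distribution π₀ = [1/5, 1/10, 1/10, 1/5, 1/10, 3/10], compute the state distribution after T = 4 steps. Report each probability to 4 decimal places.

π = [0.1111, 0.1912, 0.1586, 0.2391, 0.1182, 0.1818]

t=0: π = [0.2000, 0.1000, 0.1000, 0.2000, 0.1000, 0.3000]
t=1: π = [0.1200, 0.2000, 0.1400, 0.2400, 0.1300, 0.1700]
t=2: π = [0.1120, 0.1910, 0.1600, 0.2370, 0.1170, 0.1830]
t=3: π = [0.1112, 0.1911, 0.1585, 0.2392, 0.1183, 0.1817]
t=4: π = [0.1111, 0.1912, 0.1586, 0.2391, 0.1182, 0.1818]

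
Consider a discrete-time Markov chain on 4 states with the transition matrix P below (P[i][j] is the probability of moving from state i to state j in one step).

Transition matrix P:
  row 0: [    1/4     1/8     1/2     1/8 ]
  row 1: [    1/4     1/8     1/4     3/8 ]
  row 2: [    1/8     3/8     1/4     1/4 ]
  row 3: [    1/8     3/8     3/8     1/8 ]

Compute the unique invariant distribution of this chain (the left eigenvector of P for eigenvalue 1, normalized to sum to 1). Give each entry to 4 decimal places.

π = [0.1806, 0.2639, 0.3241, 0.2315]

Balance equations π_j = Σ_i π_i·P[i][j]:
  π_0 = 1/4·π_0 + 1/4·π_1 + 1/8·π_2 + 1/8·π_3
  π_1 = 1/8·π_0 + 1/8·π_1 + 3/8·π_2 + 3/8·π_3
  π_2 = 1/2·π_0 + 1/4·π_1 + 1/4·π_2 + 3/8·π_3
  normalize: π_0 + π_1 + π_2 + π_3 = 1
Solving the linear system gives exactly π = [13/72, 19/72, 35/108, 25/108].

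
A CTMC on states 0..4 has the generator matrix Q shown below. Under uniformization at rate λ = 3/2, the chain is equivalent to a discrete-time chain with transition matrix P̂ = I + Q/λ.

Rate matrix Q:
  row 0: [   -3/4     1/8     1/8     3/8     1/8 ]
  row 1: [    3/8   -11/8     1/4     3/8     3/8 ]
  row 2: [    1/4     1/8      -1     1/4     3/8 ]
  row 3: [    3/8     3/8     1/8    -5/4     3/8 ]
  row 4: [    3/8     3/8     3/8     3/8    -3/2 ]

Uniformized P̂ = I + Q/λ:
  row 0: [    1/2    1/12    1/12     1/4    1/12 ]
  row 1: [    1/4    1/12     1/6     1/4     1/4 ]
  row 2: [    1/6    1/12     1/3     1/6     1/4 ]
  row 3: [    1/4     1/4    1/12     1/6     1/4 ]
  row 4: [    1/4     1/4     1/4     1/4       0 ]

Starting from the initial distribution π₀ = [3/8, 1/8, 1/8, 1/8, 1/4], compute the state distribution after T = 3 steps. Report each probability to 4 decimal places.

t=0: π = [0.3750, 0.1250, 0.1250, 0.1250, 0.2500]
t=1: π = [0.3333, 0.1458, 0.1667, 0.2292, 0.1250]
t=2: π = [0.3194, 0.1424, 0.1580, 0.2170, 0.1632]
t=3: π = [0.3167, 0.1467, 0.1619, 0.2188, 0.1560]

π = [0.3167, 0.1467, 0.1619, 0.2188, 0.1560]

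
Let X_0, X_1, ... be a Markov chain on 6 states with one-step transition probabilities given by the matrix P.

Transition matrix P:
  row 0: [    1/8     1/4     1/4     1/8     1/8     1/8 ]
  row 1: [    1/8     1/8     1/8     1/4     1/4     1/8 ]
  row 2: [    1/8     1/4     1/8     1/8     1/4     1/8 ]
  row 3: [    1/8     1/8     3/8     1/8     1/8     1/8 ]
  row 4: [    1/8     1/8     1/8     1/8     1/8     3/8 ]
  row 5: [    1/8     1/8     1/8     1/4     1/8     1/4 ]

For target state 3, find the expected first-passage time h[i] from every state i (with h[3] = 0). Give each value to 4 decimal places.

First-step conditioning: h[3] = 0; for i ≠ 3, h[i] = 1 + Σ_k P[i][k]·h[k].
  h[0] = 1 + 1/8·h[0] + 1/4·h[1] + 1/4·h[2] + 1/8·h[4] + 1/8·h[5]
  h[1] = 1 + 1/8·h[0] + 1/8·h[1] + 1/8·h[2] + 1/4·h[4] + 1/8·h[5]
  h[2] = 1 + 1/8·h[0] + 1/4·h[1] + 1/8·h[2] + 1/4·h[4] + 1/8·h[5]
  h[4] = 1 + 1/8·h[0] + 1/8·h[1] + 1/8·h[2] + 1/8·h[4] + 3/8·h[5]
  h[5] = 1 + 1/8·h[0] + 1/8·h[1] + 1/8·h[2] + 1/8·h[4] + 1/4·h[5]
Solving the 5×5 linear system over states ≠ 3 gives exactly h = [37512/6439, 33280/6439, 37440/6439, 0, 36864/6439, 32768/6439] (h[3] = 0 is the target).

h = [5.8257, 5.1685, 5.8146, 0.0000, 5.7251, 5.0890]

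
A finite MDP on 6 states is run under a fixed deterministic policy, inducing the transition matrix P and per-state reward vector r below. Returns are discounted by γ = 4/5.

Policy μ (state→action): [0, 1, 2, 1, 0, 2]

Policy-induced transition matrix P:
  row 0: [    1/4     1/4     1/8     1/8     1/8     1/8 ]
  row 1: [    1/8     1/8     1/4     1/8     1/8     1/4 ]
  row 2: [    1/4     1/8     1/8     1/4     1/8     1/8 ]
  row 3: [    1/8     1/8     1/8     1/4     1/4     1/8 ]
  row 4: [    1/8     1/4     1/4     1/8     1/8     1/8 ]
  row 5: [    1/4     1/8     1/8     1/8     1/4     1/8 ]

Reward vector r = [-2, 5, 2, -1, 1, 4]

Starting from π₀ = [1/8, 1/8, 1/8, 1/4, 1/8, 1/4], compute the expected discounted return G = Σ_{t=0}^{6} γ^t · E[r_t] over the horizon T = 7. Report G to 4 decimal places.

G = 5.5272

t=0: π = [0.1250, 0.1250, 0.1250, 0.2500, 0.1250, 0.2500], E[r] = 1.5000, γ^t·E[r] = 1.500000, running G = 1.500000
t=1: π = [0.1875, 0.1563, 0.1563, 0.1719, 0.1875, 0.1406], E[r] = 1.2969, γ^t·E[r] = 1.037500, running G = 2.537500
t=2: π = [0.1855, 0.1719, 0.1680, 0.1660, 0.1641, 0.1445], E[r] = 1.4004, γ^t·E[r] = 0.896250, running G = 3.433750
t=3: π = [0.1873, 0.1687, 0.1670, 0.1667, 0.1638, 0.1465], E[r] = 1.3860, γ^t·E[r] = 0.709625, running G = 4.143375
t=4: π = [0.1876, 0.1689, 0.1666, 0.1667, 0.1642, 0.1461], E[r] = 1.3842, γ^t·E[r] = 0.566950, running G = 4.710325
t=5: π = [0.1875, 0.1690, 0.1666, 0.1667, 0.1641, 0.1461], E[r] = 1.3849, γ^t·E[r] = 0.453811, running G = 5.164136
t=6: π = [0.1875, 0.1690, 0.1666, 0.1667, 0.1641, 0.1461], E[r] = 1.3849, γ^t·E[r] = 0.363040, running G = 5.527176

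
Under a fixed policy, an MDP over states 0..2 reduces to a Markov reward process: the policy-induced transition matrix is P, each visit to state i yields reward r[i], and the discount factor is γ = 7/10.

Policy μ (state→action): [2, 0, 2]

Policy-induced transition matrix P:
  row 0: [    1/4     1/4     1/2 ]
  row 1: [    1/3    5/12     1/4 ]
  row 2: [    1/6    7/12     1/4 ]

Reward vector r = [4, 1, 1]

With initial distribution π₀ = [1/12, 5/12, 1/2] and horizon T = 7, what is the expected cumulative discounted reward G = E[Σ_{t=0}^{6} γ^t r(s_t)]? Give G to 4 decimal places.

t=0: π = [0.0833, 0.4167, 0.5000], E[r] = 1.2500, γ^t·E[r] = 1.250000, running G = 1.250000
t=1: π = [0.2431, 0.4861, 0.2708], E[r] = 1.7292, γ^t·E[r] = 1.210417, running G = 2.460417
t=2: π = [0.2679, 0.4213, 0.3108], E[r] = 1.8038, γ^t·E[r] = 0.883872, running G = 3.344288
t=3: π = [0.2592, 0.4238, 0.3170], E[r] = 1.7776, γ^t·E[r] = 0.609728, running G = 3.954016
t=4: π = [0.2589, 0.4263, 0.3148], E[r] = 1.7767, γ^t·E[r] = 0.426587, running G = 4.380603
t=5: π = [0.2593, 0.4260, 0.3147], E[r] = 1.7779, γ^t·E[r] = 0.298807, running G = 4.679410
t=6: π = [0.2593, 0.4259, 0.3148], E[r] = 1.7778, γ^t·E[r] = 0.209158, running G = 4.888568

G = 4.8886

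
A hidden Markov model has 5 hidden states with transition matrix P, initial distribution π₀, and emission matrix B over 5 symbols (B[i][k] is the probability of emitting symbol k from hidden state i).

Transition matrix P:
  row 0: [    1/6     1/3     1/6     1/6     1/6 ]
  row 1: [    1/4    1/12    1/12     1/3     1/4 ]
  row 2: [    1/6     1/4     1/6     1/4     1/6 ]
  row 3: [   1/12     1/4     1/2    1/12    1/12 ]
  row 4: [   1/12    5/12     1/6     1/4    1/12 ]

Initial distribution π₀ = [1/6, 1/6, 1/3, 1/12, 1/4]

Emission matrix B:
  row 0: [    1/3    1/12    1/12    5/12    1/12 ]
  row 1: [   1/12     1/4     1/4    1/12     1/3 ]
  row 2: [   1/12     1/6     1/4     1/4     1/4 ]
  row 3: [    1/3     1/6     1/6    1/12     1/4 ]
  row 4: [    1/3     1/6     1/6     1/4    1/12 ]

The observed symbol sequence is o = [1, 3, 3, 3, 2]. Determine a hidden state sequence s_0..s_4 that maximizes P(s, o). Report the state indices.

t=0: δ = [1.389e-02, 4.167e-02, 5.556e-02, 1.389e-02, 4.167e-02]  (obs o_0=1)
t=1: δ = [4.340e-03, 1.447e-03, 2.315e-03, 1.157e-03, 2.604e-03]  ψ = [1, 4, 2, 1, 1]  (obs o_1=3)
t=2: δ = [3.014e-04, 1.206e-04, 1.808e-04, 6.028e-05, 1.808e-04]  ψ = [0, 0, 0, 0, 0]  (obs o_2=3)
t=3: δ = [2.093e-05, 8.372e-06, 1.256e-05, 4.186e-06, 1.256e-05]  ψ = [0, 0, 0, 0, 0]  (obs o_3=3)
t=4: δ = [2.907e-07, 1.744e-06, 8.721e-07, 5.814e-07, 5.814e-07]  ψ = [0, 0, 0, 0, 0]  (obs o_4=2)
backtrack: best end state = 1; path = [1, 0, 0, 0, 1]

path = [1, 0, 0, 0, 1]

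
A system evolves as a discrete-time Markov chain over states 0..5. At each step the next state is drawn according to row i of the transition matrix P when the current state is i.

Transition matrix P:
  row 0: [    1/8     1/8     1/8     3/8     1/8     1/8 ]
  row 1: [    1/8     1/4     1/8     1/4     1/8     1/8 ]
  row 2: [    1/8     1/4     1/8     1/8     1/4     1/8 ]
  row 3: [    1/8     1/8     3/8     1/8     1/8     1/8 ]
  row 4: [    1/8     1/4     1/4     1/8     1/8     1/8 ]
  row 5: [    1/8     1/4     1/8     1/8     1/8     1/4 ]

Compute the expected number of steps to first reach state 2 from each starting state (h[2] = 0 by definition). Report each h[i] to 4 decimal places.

First-step conditioning: h[2] = 0; for i ≠ 2, h[i] = 1 + Σ_k P[i][k]·h[k].
  h[0] = 1 + 1/8·h[0] + 1/8·h[1] + 3/8·h[3] + 1/8·h[4] + 1/8·h[5]
  h[1] = 1 + 1/8·h[0] + 1/4·h[1] + 1/4·h[3] + 1/8·h[4] + 1/8·h[5]
  h[3] = 1 + 1/8·h[0] + 1/8·h[1] + 1/8·h[3] + 1/8·h[4] + 1/8·h[5]
  h[4] = 1 + 1/8·h[0] + 1/4·h[1] + 1/8·h[3] + 1/8·h[4] + 1/8·h[5]
  h[5] = 1 + 1/8·h[0] + 1/4·h[1] + 1/8·h[3] + 1/8·h[4] + 1/4·h[5]
Solving the 5×5 linear system over states ≠ 2 gives exactly h = [784/155, 4032/775, 0, 3136/775, 728/155, 832/155] (h[2] = 0 is the target).

h = [5.0581, 5.2026, 0.0000, 4.0465, 4.6968, 5.3677]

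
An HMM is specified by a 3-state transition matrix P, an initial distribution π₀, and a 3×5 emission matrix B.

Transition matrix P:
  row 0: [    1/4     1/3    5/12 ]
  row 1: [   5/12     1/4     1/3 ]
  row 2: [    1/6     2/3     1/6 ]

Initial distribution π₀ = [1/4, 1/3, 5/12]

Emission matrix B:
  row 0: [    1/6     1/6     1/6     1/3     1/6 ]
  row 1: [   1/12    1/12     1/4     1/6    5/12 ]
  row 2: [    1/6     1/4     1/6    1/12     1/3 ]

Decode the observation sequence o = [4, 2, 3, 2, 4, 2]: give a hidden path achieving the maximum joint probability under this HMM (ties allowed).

path = [2, 1, 0, 1, 2, 1]

t=0: δ = [4.167e-02, 1.389e-01, 1.389e-01]  (obs o_0=4)
t=1: δ = [9.645e-03, 2.315e-02, 7.716e-03]  ψ = [1, 2, 1]  (obs o_1=2)
t=2: δ = [3.215e-03, 9.645e-04, 6.430e-04]  ψ = [1, 1, 1]  (obs o_2=3)
t=3: δ = [1.340e-04, 2.679e-04, 2.233e-04]  ψ = [0, 0, 0]  (obs o_3=2)
t=4: δ = [1.861e-05, 6.202e-05, 2.977e-05]  ψ = [1, 2, 1]  (obs o_4=4)
t=5: δ = [4.307e-06, 4.961e-06, 3.445e-06]  ψ = [1, 2, 1]  (obs o_5=2)
backtrack: best end state = 1; path = [2, 1, 0, 1, 2, 1]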